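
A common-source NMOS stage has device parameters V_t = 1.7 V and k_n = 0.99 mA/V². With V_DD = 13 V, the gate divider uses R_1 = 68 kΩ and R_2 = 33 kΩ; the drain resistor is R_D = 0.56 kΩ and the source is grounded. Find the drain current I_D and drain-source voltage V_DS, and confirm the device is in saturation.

I_D ≈ 3.2 mA, V_DS ≈ 11 V

V_G = V_DD·R_2/(R_1+R_2) = 13×33/101 = 4.25 V. With the source grounded, V_GS = V_G = 4.25 V.
Assume saturation: I_D = (k_n/2)(V_GS − V_t)² = (0.99/2)×(4.25 − 1.7)² = 0.495×2.55² = 3.21 mA.
V_DS = V_DD − I_D·R_D = 13 − 3.21×0.56 = 11.2 V.
Saturation requires V_DS ≥ V_GS − V_t = 2.55 V; 11.2 ≥ 2.55 ✓.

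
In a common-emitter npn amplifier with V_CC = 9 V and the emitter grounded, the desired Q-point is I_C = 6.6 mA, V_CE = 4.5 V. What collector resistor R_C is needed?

Collector loop: V_CC = I_C·R_C + V_CE.
R_C = (V_CC − V_CE)/I_C = (9 − 4.5)/6.6 = 0.682 kΩ.

R_C ≈ 0.68 kΩ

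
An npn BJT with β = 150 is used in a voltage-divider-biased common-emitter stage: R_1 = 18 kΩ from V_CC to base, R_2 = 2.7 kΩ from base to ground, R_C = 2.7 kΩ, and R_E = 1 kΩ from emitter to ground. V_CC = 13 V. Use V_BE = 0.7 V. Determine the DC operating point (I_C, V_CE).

I_C ≈ 0.97 mA, V_CE ≈ 9.4 V

Thevenize the base divider: V_Th = V_CC·R_2/(R_1+R_2) = 13×2.7/20.7 = 1.7 V, R_Th = R_1‖R_2 = 2.35 kΩ.
Base-emitter loop: V_Th = I_B·R_Th + V_BE + (β+1)I_B·R_E, so I_B = (1.7 − 0.7) / (2.35 + 151×1) = 0.00649 mA.
I_C = β·I_B = 150×0.00649 = 0.974 mA, and I_E = (β+1)I_B = 0.98 mA.
V_CE = V_CC − I_C·R_C − I_E·R_E = 13 − 0.974×2.7 − 0.98×1 = 9.39 V.
V_CE = 9.39 V > 0.2 V confirms active-region operation.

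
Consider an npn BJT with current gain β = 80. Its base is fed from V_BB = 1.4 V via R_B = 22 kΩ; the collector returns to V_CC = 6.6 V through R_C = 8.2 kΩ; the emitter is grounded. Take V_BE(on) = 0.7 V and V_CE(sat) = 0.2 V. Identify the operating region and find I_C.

Assume active: I_B = (1.4 − 0.7)/22 = 0.0318 mA, giving I_C = β·I_B = 2.55 mA.
But then V_CE = 6.6 − 2.55×8.2 = -14.3 V < V_CE(sat) = 0.2 V — impossible in the active region.
So the transistor is saturated. With V_CE = 0.2 V, I_C = (V_CC − 0.2)/R_C = 6.4/8.2 = 0.78 mA.
Check: β·I_B = 2.55 mA > I_C = 0.78 mA, confirming saturation.

saturation; I_C ≈ 0.78 mA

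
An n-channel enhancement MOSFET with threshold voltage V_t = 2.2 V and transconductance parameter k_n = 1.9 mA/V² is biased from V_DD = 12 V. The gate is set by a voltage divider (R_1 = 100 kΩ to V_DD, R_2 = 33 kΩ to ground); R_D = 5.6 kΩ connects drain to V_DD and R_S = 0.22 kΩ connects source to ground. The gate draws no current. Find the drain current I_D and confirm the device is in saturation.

V_G = V_DD·R_2/(R_1+R_2) = 12×33/133 = 2.98 V.
Assume saturation: I_D = (k_n/2)(V_GS − V_t)² with V_GS = V_G − I_D·R_S = 2.98 − 0.22·I_D.
Substituting gives 0.046·I_D² − 1.32·I_D + 0.574 = 0, with roots I_D = 0.44 or 28.4 mA.
The root I_D = 28.4 mA gives V_GS = -3.27 V ≤ V_t, so take I_D = 0.44 mA.
Then V_GS = 2.88 V and V_DS = V_DD − I_D(R_D+R_S) = 12 − 0.44×5.82 = 9.44 V.
Saturation requires V_DS ≥ V_GS − V_t = 0.681 V; 9.44 ≥ 0.681 ✓.

I_D ≈ 0.44 mA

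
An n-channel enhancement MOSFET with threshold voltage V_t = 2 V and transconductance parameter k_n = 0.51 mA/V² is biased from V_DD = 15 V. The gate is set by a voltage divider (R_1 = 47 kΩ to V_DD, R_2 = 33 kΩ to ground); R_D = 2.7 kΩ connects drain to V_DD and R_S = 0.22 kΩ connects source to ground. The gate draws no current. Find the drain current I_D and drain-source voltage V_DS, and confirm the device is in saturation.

I_D ≈ 3.1 mA, V_DS ≈ 5.9 V

V_G = V_DD·R_2/(R_1+R_2) = 15×33/80 = 6.19 V.
Assume saturation: I_D = (k_n/2)(V_GS − V_t)² with V_GS = V_G − I_D·R_S = 6.19 − 0.22·I_D.
Substituting gives 0.0123·I_D² − 1.47·I_D + 4.47 = 0, with roots I_D = 3.12 or 116 mA.
The root I_D = 116 mA gives V_GS = -19.3 V ≤ V_t, so take I_D = 3.12 mA.
Then V_GS = 5.5 V and V_DS = V_DD − I_D(R_D+R_S) = 15 − 3.12×2.92 = 5.88 V.
Saturation requires V_DS ≥ V_GS − V_t = 3.5 V; 5.88 ≥ 3.5 ✓.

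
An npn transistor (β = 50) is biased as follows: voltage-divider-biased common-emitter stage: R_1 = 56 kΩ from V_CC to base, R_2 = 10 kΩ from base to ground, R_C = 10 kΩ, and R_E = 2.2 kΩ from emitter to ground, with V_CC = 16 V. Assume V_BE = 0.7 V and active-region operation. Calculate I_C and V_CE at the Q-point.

I_C ≈ 0.71 mA, V_CE ≈ 7.3 V

Thevenize the base divider: V_Th = V_CC·R_2/(R_1+R_2) = 16×10/66 = 2.42 V, R_Th = R_1‖R_2 = 8.48 kΩ.
Base-emitter loop: V_Th = I_B·R_Th + V_BE + (β+1)I_B·R_E, so I_B = (2.42 − 0.7) / (8.48 + 51×2.2) = 0.0143 mA.
I_C = β·I_B = 50×0.0143 = 0.714 mA, and I_E = (β+1)I_B = 0.729 mA.
V_CE = V_CC − I_C·R_C − I_E·R_E = 16 − 0.714×10 − 0.729×2.2 = 7.25 V.
V_CE = 7.25 V > 0.2 V confirms active-region operation.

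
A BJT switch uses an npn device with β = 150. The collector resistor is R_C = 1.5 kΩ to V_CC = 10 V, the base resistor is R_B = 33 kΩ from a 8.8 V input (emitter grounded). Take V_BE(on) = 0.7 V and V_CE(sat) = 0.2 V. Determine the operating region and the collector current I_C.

Assume active: I_B = (8.8 − 0.7)/33 = 0.245 mA, giving I_C = β·I_B = 36.8 mA.
But then V_CE = 10 − 36.8×1.5 = -45.2 V < V_CE(sat) = 0.2 V — impossible in the active region.
So the transistor is saturated. With V_CE = 0.2 V, I_C = (V_CC − 0.2)/R_C = 9.8/1.5 = 6.53 mA.
Check: β·I_B = 36.8 mA > I_C = 6.53 mA, confirming saturation.

saturation; I_C ≈ 6.5 mA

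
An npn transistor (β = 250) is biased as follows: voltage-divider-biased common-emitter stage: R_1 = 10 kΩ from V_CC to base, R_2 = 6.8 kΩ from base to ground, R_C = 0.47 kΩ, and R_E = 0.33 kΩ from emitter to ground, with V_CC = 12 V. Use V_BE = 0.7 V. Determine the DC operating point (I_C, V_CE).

Thevenize the base divider: V_Th = V_CC·R_2/(R_1+R_2) = 12×6.8/16.8 = 4.86 V, R_Th = R_1‖R_2 = 4.05 kΩ.
Base-emitter loop: V_Th = I_B·R_Th + V_BE + (β+1)I_B·R_E, so I_B = (4.86 − 0.7) / (4.05 + 251×0.33) = 0.0479 mA.
I_C = β·I_B = 250×0.0479 = 12 mA, and I_E = (β+1)I_B = 12 mA.
V_CE = V_CC − I_C·R_C − I_E·R_E = 12 − 12×0.47 − 12×0.33 = 2.41 V.
V_CE = 2.41 V > 0.2 V confirms active-region operation.

I_C ≈ 12 mA, V_CE ≈ 2.4 V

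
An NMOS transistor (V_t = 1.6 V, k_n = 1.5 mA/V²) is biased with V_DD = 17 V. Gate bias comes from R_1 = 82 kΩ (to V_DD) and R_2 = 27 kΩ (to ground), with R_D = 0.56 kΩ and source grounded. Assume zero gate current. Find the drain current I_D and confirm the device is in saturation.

I_D ≈ 5.1 mA

V_G = V_DD·R_2/(R_1+R_2) = 17×27/109 = 4.21 V. With the source grounded, V_GS = V_G = 4.21 V.
Assume saturation: I_D = (k_n/2)(V_GS − V_t)² = (1.5/2)×(4.21 − 1.6)² = 0.75×2.61² = 5.11 mA.
V_DS = V_DD − I_D·R_D = 17 − 5.11×0.56 = 14.1 V.
Saturation requires V_DS ≥ V_GS − V_t = 2.61 V; 14.1 ≥ 2.61 ✓.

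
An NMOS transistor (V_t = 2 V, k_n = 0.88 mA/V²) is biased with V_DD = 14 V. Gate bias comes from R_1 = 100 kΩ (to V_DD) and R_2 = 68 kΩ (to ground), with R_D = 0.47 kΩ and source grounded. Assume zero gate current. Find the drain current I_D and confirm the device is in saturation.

V_G = V_DD·R_2/(R_1+R_2) = 14×68/168 = 5.67 V. With the source grounded, V_GS = V_G = 5.67 V.
Assume saturation: I_D = (k_n/2)(V_GS − V_t)² = (0.88/2)×(5.67 − 2)² = 0.44×3.67² = 5.92 mA.
V_DS = V_DD − I_D·R_D = 14 − 5.92×0.47 = 11.2 V.
Saturation requires V_DS ≥ V_GS − V_t = 3.67 V; 11.2 ≥ 3.67 ✓.

I_D ≈ 5.9 mA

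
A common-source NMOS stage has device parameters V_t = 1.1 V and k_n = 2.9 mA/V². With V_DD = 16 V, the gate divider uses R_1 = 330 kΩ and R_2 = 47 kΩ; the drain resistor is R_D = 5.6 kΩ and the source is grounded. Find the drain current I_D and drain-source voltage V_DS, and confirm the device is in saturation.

V_G = V_DD·R_2/(R_1+R_2) = 16×47/377 = 1.99 V. With the source grounded, V_GS = V_G = 1.99 V.
Assume saturation: I_D = (k_n/2)(V_GS − V_t)² = (2.9/2)×(1.99 − 1.1)² = 1.45×0.895² = 1.16 mA.
V_DS = V_DD − I_D·R_D = 16 − 1.16×5.6 = 9.5 V.
Saturation requires V_DS ≥ V_GS − V_t = 0.895 V; 9.5 ≥ 0.895 ✓.

I_D ≈ 1.2 mA, V_DS ≈ 9.5 V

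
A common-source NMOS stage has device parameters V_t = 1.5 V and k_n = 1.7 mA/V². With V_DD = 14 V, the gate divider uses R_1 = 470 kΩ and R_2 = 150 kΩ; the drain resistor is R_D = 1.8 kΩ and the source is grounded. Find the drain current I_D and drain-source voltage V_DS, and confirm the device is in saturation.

I_D ≈ 3 mA, V_DS ≈ 8.6 V

V_G = V_DD·R_2/(R_1+R_2) = 14×150/620 = 3.39 V. With the source grounded, V_GS = V_G = 3.39 V.
Assume saturation: I_D = (k_n/2)(V_GS − V_t)² = (1.7/2)×(3.39 − 1.5)² = 0.85×1.89² = 3.03 mA.
V_DS = V_DD − I_D·R_D = 14 − 3.03×1.8 = 8.55 V.
Saturation requires V_DS ≥ V_GS − V_t = 1.89 V; 8.55 ≥ 1.89 ✓.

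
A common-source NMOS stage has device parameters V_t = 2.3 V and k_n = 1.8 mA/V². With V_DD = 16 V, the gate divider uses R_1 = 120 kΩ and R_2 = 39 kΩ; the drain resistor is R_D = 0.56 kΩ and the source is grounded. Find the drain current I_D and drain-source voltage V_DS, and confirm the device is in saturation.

V_G = V_DD·R_2/(R_1+R_2) = 16×39/159 = 3.92 V. With the source grounded, V_GS = V_G = 3.92 V.
Assume saturation: I_D = (k_n/2)(V_GS − V_t)² = (1.8/2)×(3.92 − 2.3)² = 0.9×1.62² = 2.38 mA.
V_DS = V_DD − I_D·R_D = 16 − 2.38×0.56 = 14.7 V.
Saturation requires V_DS ≥ V_GS − V_t = 1.62 V; 14.7 ≥ 1.62 ✓.

I_D ≈ 2.4 mA, V_DS ≈ 15 V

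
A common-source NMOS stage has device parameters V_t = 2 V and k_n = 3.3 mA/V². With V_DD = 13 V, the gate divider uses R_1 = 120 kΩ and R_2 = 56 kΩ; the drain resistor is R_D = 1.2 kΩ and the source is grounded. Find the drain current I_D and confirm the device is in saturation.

V_G = V_DD·R_2/(R_1+R_2) = 13×56/176 = 4.14 V. With the source grounded, V_GS = V_G = 4.14 V.
Assume saturation: I_D = (k_n/2)(V_GS − V_t)² = (3.3/2)×(4.14 − 2)² = 1.65×2.14² = 7.53 mA.
V_DS = V_DD − I_D·R_D = 13 − 7.53×1.2 = 3.96 V.
Saturation requires V_DS ≥ V_GS − V_t = 2.14 V; 3.96 ≥ 2.14 ✓.

I_D ≈ 7.5 mA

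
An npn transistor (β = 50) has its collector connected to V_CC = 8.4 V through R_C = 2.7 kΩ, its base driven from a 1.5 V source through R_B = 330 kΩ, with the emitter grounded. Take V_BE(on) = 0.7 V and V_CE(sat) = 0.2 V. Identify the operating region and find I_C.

active; I_C ≈ 0.12 mA

Assume active. Base-emitter loop: I_B = (V_BB − V_BE)/R_B = (1.5 − 0.7)/330 = 0.00242 mA.
I_C = β·I_B = 50×0.00242 = 0.121 mA.
V_CE = V_CC − I_C·R_C = 8.4 − 0.121×2.7 = 8.07 V > V_CE(sat), so the active-region assumption holds.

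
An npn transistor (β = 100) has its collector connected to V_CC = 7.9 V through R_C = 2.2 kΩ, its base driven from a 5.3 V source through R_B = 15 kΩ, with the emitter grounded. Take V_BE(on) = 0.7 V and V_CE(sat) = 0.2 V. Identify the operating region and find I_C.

saturation; I_C ≈ 3.5 mA

Assume active: I_B = (5.3 − 0.7)/15 = 0.307 mA, giving I_C = β·I_B = 30.7 mA.
But then V_CE = 7.9 − 30.7×2.2 = -59.6 V < V_CE(sat) = 0.2 V — impossible in the active region.
So the transistor is saturated. With V_CE = 0.2 V, I_C = (V_CC − 0.2)/R_C = 7.7/2.2 = 3.5 mA.
Check: β·I_B = 30.7 mA > I_C = 3.5 mA, confirming saturation.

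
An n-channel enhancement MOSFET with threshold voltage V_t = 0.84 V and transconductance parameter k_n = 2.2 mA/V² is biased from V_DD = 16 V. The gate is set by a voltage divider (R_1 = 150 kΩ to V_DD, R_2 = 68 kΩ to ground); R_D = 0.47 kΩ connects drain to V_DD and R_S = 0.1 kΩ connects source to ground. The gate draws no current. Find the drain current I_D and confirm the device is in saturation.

I_D ≈ 11 mA

V_G = V_DD·R_2/(R_1+R_2) = 16×68/218 = 4.99 V.
Assume saturation: I_D = (k_n/2)(V_GS − V_t)² with V_GS = V_G − I_D·R_S = 4.99 − 0.1·I_D.
Substituting gives 0.011·I_D² − 1.91·I_D + 19 = 0, with roots I_D = 10.5 or 163 mA.
The root I_D = 163 mA gives V_GS = -11.3 V ≤ V_t, so take I_D = 10.5 mA.
Then V_GS = 3.94 V and V_DS = V_DD − I_D(R_D+R_S) = 16 − 10.5×0.57 = 9.99 V.
Saturation requires V_DS ≥ V_GS − V_t = 3.1 V; 9.99 ≥ 3.1 ✓.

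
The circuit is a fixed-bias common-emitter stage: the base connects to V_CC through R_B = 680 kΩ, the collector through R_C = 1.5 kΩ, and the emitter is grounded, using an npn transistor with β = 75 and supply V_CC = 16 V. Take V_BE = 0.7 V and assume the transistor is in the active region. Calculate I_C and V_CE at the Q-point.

I_C ≈ 1.7 mA, V_CE ≈ 13 V

Base loop: V_CC = I_B·R_B + V_BE, so I_B = (16 − 0.7)/680 kΩ = 0.0225 mA.
In the active region I_C = β·I_B = 75 × 0.0225 = 1.69 mA.
Collector loop: V_CE = V_CC − I_C·R_C = 16 − 1.69×1.5 = 13.5 V.
Since V_CE = 13.5 V > V_CE(sat) ≈ 0.2 V, the transistor is in the active region as assumed.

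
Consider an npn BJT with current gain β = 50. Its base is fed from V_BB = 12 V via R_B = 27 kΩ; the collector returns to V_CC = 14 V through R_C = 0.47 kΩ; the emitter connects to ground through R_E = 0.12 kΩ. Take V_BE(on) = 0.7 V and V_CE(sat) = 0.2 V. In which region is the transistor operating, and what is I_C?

Assume active. Base-emitter loop: I_B = (V_BB − V_BE)/(R_B + (β+1)R_E) = (12 − 0.7)/(27 + 51×0.12) = 0.341 mA.
I_C = β·I_B = 50×0.341 = 17.1 mA.
V_CE = V_CC − I_C·R_C − I_E·R_E = 14 − 17.1×0.47 − 17.4×0.12 = 3.89 V > V_CE(sat), so the active-region assumption holds.

active; I_C ≈ 17 mA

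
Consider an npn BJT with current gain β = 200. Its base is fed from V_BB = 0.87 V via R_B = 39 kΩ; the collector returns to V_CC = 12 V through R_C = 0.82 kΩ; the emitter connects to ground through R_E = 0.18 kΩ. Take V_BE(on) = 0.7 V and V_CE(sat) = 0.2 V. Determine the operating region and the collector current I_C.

Assume active. Base-emitter loop: I_B = (V_BB − V_BE)/(R_B + (β+1)R_E) = (0.87 − 0.7)/(39 + 201×0.18) = 0.00226 mA.
I_C = β·I_B = 200×0.00226 = 0.452 mA.
V_CE = V_CC − I_C·R_C − I_E·R_E = 12 − 0.452×0.82 − 0.455×0.18 = 11.5 V > V_CE(sat), so the active-region assumption holds.

active; I_C ≈ 0.45 mA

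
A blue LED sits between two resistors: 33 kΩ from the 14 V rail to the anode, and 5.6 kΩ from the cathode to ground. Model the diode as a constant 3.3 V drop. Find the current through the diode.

The two resistors are in series with the diode, so KVL gives 14 = I·33 + 3.3 + I·5.6.
I = (14 − 3.3) / (33 + 5.6) kΩ = 10.7 / 38.6 = 0.277 mA.

I ≈ 0.28 mA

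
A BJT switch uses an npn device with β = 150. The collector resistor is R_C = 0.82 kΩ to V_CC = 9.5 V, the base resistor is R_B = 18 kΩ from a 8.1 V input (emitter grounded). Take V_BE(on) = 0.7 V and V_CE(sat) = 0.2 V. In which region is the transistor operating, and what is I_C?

saturation; I_C ≈ 11 mA

Assume active: I_B = (8.1 − 0.7)/18 = 0.411 mA, giving I_C = β·I_B = 61.7 mA.
But then V_CE = 9.5 − 61.7×0.82 = -41.1 V < V_CE(sat) = 0.2 V — impossible in the active region.
So the transistor is saturated. With V_CE = 0.2 V, I_C = (V_CC − 0.2)/R_C = 9.3/0.82 = 11.3 mA.
Check: β·I_B = 61.7 mA > I_C = 11.3 mA, confirming saturation.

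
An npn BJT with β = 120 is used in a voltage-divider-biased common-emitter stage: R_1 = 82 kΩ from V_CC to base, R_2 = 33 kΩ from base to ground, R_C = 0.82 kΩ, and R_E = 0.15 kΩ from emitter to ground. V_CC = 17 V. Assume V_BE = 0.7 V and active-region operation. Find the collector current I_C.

I_C ≈ 12 mA

Thevenize the base divider: V_Th = V_CC·R_2/(R_1+R_2) = 17×33/115 = 4.88 V, R_Th = R_1‖R_2 = 23.5 kΩ.
Base-emitter loop: V_Th = I_B·R_Th + V_BE + (β+1)I_B·R_E, so I_B = (4.88 − 0.7) / (23.5 + 121×0.15) = 0.1 mA.
I_C = β·I_B = 120×0.1 = 12 mA, and I_E = (β+1)I_B = 12.1 mA.
V_CE = V_CC − I_C·R_C − I_E·R_E = 17 − 12×0.82 − 12.1×0.15 = 5.32 V.
V_CE = 5.32 V > 0.2 V confirms active-region operation.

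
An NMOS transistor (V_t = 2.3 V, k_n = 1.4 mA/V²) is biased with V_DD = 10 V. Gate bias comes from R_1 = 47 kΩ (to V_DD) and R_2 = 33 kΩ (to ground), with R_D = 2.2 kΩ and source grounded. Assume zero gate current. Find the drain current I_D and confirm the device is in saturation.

I_D ≈ 2.3 mA

V_G = V_DD·R_2/(R_1+R_2) = 10×33/80 = 4.12 V. With the source grounded, V_GS = V_G = 4.12 V.
Assume saturation: I_D = (k_n/2)(V_GS − V_t)² = (1.4/2)×(4.12 − 2.3)² = 0.7×1.83² = 2.33 mA.
V_DS = V_DD − I_D·R_D = 10 − 2.33×2.2 = 4.87 V.
Saturation requires V_DS ≥ V_GS − V_t = 1.83 V; 4.87 ≥ 1.83 ✓.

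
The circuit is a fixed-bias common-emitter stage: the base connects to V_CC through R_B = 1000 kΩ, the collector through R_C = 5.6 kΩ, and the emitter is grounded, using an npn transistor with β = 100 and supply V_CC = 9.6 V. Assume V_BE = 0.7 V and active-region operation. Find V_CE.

Base loop: V_CC = I_B·R_B + V_BE, so I_B = (9.6 − 0.7)/1000 kΩ = 0.0089 mA.
In the active region I_C = β·I_B = 100 × 0.0089 = 0.89 mA.
Collector loop: V_CE = V_CC − I_C·R_C = 9.6 − 0.89×5.6 = 4.62 V.
Since V_CE = 4.62 V > V_CE(sat) ≈ 0.2 V, the transistor is in the active region as assumed.

V_CE ≈ 4.6 V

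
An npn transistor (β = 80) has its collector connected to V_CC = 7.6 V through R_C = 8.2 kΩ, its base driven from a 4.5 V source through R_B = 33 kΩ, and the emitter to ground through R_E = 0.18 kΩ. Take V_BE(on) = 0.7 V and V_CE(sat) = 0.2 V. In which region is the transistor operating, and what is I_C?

saturation; I_C ≈ 0.88 mA

Assume active: I_B = (4.5 − 0.7)/(33 + 81×0.18) = 0.0799 mA, I_C = β·I_B = 6.39 mA.
Then V_CE = 7.6 − 6.39×8.2 − 6.47×0.18 = -46 V < 0.2 V — the active assumption fails.
Re-solve with V_CE = 0.2 V. KCL at the emitter: V_E/R_E = (V_BB−0.7−V_E)/R_B + (V_CC−0.2−V_E)/R_C, giving V_E = 0.178 V.
I_C = (V_CC − 0.2 − V_E)/R_C = (7.4 − 0.178)/8.2 = 0.881 mA.
Check: I_B = (3.8 − 0.178)/33 = 0.11 mA, and β·I_B = 8.78 mA > I_C, confirming saturation.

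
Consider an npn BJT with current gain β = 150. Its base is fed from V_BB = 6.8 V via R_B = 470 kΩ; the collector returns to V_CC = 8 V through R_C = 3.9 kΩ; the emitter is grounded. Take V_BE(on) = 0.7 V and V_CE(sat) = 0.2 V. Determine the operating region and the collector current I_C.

Assume active. Base-emitter loop: I_B = (V_BB − V_BE)/R_B = (6.8 − 0.7)/470 = 0.013 mA.
I_C = β·I_B = 150×0.013 = 1.95 mA.
V_CE = V_CC − I_C·R_C = 8 − 1.95×3.9 = 0.407 V > V_CE(sat), so the active-region assumption holds.

active; I_C ≈ 1.9 mA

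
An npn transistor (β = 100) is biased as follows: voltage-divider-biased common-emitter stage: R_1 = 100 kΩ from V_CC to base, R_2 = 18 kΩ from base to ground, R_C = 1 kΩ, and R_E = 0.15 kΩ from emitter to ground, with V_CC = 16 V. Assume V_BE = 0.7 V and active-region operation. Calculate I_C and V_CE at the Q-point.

I_C ≈ 5.7 mA, V_CE ≈ 9.4 V

Thevenize the base divider: V_Th = V_CC·R_2/(R_1+R_2) = 16×18/118 = 2.44 V, R_Th = R_1‖R_2 = 15.3 kΩ.
Base-emitter loop: V_Th = I_B·R_Th + V_BE + (β+1)I_B·R_E, so I_B = (2.44 − 0.7) / (15.3 + 101×0.15) = 0.0573 mA.
I_C = β·I_B = 100×0.0573 = 5.73 mA, and I_E = (β+1)I_B = 5.78 mA.
V_CE = V_CC − I_C·R_C − I_E·R_E = 16 − 5.73×1 − 5.78×0.15 = 9.41 V.
V_CE = 9.41 V > 0.2 V confirms active-region operation.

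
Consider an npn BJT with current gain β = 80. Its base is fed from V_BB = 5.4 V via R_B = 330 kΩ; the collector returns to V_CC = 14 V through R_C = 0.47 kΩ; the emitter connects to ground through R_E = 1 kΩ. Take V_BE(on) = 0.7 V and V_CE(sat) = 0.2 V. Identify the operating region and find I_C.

active; I_C ≈ 0.91 mA

Assume active. Base-emitter loop: I_B = (V_BB − V_BE)/(R_B + (β+1)R_E) = (5.4 − 0.7)/(330 + 81×1) = 0.0114 mA.
I_C = β·I_B = 80×0.0114 = 0.915 mA.
V_CE = V_CC − I_C·R_C − I_E·R_E = 14 − 0.915×0.47 − 0.926×1 = 12.6 V > V_CE(sat), so the active-region assumption holds.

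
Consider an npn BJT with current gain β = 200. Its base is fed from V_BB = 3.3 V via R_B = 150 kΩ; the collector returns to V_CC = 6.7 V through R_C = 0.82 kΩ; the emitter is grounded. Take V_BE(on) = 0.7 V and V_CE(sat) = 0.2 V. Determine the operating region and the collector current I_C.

Assume active. Base-emitter loop: I_B = (V_BB − V_BE)/R_B = (3.3 − 0.7)/150 = 0.0173 mA.
I_C = β·I_B = 200×0.0173 = 3.47 mA.
V_CE = V_CC − I_C·R_C = 6.7 − 3.47×0.82 = 3.86 V > V_CE(sat), so the active-region assumption holds.

active; I_C ≈ 3.5 mA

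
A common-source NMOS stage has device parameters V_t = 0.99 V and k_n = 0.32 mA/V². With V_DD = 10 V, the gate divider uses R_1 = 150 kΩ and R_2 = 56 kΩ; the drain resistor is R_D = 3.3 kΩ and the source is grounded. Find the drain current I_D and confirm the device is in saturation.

V_G = V_DD·R_2/(R_1+R_2) = 10×56/206 = 2.72 V. With the source grounded, V_GS = V_G = 2.72 V.
Assume saturation: I_D = (k_n/2)(V_GS − V_t)² = (0.32/2)×(2.72 − 0.99)² = 0.16×1.73² = 0.478 mA.
V_DS = V_DD − I_D·R_D = 10 − 0.478×3.3 = 8.42 V.
Saturation requires V_DS ≥ V_GS − V_t = 1.73 V; 8.42 ≥ 1.73 ✓.

I_D ≈ 0.48 mA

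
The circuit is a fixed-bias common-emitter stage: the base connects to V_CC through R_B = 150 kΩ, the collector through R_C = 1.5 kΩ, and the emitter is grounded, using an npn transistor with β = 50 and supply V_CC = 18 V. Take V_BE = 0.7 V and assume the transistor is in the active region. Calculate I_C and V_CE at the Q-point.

I_C ≈ 5.8 mA, V_CE ≈ 9.3 V

Base loop: V_CC = I_B·R_B + V_BE, so I_B = (18 − 0.7)/150 kΩ = 0.115 mA.
In the active region I_C = β·I_B = 50 × 0.115 = 5.77 mA.
Collector loop: V_CE = V_CC − I_C·R_C = 18 − 5.77×1.5 = 9.35 V.
Since V_CE = 9.35 V > V_CE(sat) ≈ 0.2 V, the transistor is in the active region as assumed.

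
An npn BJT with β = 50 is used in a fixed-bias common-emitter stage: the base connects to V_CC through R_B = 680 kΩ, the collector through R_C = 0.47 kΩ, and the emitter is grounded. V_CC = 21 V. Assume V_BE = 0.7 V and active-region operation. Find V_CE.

Base loop: V_CC = I_B·R_B + V_BE, so I_B = (21 − 0.7)/680 kΩ = 0.0299 mA.
In the active region I_C = β·I_B = 50 × 0.0299 = 1.49 mA.
Collector loop: V_CE = V_CC − I_C·R_C = 21 − 1.49×0.47 = 20.3 V.
Since V_CE = 20.3 V > V_CE(sat) ≈ 0.2 V, the transistor is in the active region as assumed.

V_CE ≈ 20 V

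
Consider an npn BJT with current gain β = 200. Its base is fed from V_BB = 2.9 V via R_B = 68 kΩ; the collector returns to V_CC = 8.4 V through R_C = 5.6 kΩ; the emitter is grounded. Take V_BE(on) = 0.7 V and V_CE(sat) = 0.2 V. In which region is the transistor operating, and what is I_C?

saturation; I_C ≈ 1.5 mA

Assume active: I_B = (2.9 − 0.7)/68 = 0.0324 mA, giving I_C = β·I_B = 6.47 mA.
But then V_CE = 8.4 − 6.47×5.6 = -27.8 V < V_CE(sat) = 0.2 V — impossible in the active region.
So the transistor is saturated. With V_CE = 0.2 V, I_C = (V_CC − 0.2)/R_C = 8.2/5.6 = 1.46 mA.
Check: β·I_B = 6.47 mA > I_C = 1.46 mA, confirming saturation.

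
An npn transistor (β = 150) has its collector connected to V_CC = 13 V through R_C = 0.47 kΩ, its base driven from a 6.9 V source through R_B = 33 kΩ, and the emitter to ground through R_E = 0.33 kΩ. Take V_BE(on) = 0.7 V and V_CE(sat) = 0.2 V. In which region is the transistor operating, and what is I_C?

Assume active. Base-emitter loop: I_B = (V_BB − V_BE)/(R_B + (β+1)R_E) = (6.9 − 0.7)/(33 + 151×0.33) = 0.0749 mA.
I_C = β·I_B = 150×0.0749 = 11.2 mA.
V_CE = V_CC − I_C·R_C − I_E·R_E = 13 − 11.2×0.47 − 11.3×0.33 = 3.99 V > V_CE(sat), so the active-region assumption holds.

active; I_C ≈ 11 mA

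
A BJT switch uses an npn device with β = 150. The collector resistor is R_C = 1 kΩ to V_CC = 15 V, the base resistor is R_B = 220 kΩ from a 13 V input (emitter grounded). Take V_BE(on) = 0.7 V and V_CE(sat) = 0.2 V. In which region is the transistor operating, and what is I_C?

active; I_C ≈ 8.4 mA

Assume active. Base-emitter loop: I_B = (V_BB − V_BE)/R_B = (13 − 0.7)/220 = 0.0559 mA.
I_C = β·I_B = 150×0.0559 = 8.39 mA.
V_CE = V_CC − I_C·R_C = 15 − 8.39×1 = 6.61 V > V_CE(sat), so the active-region assumption holds.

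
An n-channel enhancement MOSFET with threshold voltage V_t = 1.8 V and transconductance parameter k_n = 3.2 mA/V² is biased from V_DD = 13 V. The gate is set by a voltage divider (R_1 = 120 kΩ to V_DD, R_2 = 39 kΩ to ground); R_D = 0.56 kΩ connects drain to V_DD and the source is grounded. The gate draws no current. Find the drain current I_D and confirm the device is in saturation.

V_G = V_DD·R_2/(R_1+R_2) = 13×39/159 = 3.19 V. With the source grounded, V_GS = V_G = 3.19 V.
Assume saturation: I_D = (k_n/2)(V_GS − V_t)² = (3.2/2)×(3.19 − 1.8)² = 1.6×1.39² = 3.09 mA.
V_DS = V_DD − I_D·R_D = 13 − 3.09×0.56 = 11.3 V.
Saturation requires V_DS ≥ V_GS − V_t = 1.39 V; 11.3 ≥ 1.39 ✓.

I_D ≈ 3.1 mA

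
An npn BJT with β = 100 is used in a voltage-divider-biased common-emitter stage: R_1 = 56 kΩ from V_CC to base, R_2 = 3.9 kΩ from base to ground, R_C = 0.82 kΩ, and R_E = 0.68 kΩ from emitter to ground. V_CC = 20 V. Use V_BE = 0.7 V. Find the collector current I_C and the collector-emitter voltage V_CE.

Thevenize the base divider: V_Th = V_CC·R_2/(R_1+R_2) = 20×3.9/59.9 = 1.3 V, R_Th = R_1‖R_2 = 3.65 kΩ.
Base-emitter loop: V_Th = I_B·R_Th + V_BE + (β+1)I_B·R_E, so I_B = (1.3 − 0.7) / (3.65 + 101×0.68) = 0.00833 mA.
I_C = β·I_B = 100×0.00833 = 0.833 mA, and I_E = (β+1)I_B = 0.841 mA.
V_CE = V_CC − I_C·R_C − I_E·R_E = 20 − 0.833×0.82 − 0.841×0.68 = 18.7 V.
V_CE = 18.7 V > 0.2 V confirms active-region operation.

I_C ≈ 0.83 mA, V_CE ≈ 19 V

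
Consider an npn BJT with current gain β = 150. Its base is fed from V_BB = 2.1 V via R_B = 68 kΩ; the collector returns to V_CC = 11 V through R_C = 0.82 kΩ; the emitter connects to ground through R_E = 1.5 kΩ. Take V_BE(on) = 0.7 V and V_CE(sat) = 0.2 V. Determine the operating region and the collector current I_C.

active; I_C ≈ 0.71 mA

Assume active. Base-emitter loop: I_B = (V_BB − V_BE)/(R_B + (β+1)R_E) = (2.1 − 0.7)/(68 + 151×1.5) = 0.00475 mA.
I_C = β·I_B = 150×0.00475 = 0.713 mA.
V_CE = V_CC − I_C·R_C − I_E·R_E = 11 − 0.713×0.82 − 0.718×1.5 = 9.34 V > V_CE(sat), so the active-region assumption holds.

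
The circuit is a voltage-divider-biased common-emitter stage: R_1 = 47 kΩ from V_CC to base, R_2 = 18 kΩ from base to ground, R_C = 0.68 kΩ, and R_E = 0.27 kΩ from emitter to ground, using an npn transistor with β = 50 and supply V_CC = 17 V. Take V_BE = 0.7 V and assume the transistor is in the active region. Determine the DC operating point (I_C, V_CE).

I_C ≈ 7.5 mA, V_CE ≈ 9.9 V

Thevenize the base divider: V_Th = V_CC·R_2/(R_1+R_2) = 17×18/65 = 4.71 V, R_Th = R_1‖R_2 = 13 kΩ.
Base-emitter loop: V_Th = I_B·R_Th + V_BE + (β+1)I_B·R_E, so I_B = (4.71 − 0.7) / (13 + 51×0.27) = 0.15 mA.
I_C = β·I_B = 50×0.15 = 7.48 mA, and I_E = (β+1)I_B = 7.63 mA.
V_CE = V_CC − I_C·R_C − I_E·R_E = 17 − 7.48×0.68 − 7.63×0.27 = 9.85 V.
V_CE = 9.85 V > 0.2 V confirms active-region operation.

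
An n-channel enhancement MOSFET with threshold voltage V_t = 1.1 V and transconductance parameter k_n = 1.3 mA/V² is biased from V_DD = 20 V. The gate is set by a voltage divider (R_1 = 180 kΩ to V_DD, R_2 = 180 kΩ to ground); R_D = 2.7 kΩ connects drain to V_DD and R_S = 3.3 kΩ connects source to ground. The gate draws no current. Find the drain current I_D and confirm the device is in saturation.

V_G = V_DD·R_2/(R_1+R_2) = 20×180/360 = 10 V.
Assume saturation: I_D = (k_n/2)(V_GS − V_t)² with V_GS = V_G − I_D·R_S = 10 − 3.3·I_D.
Substituting gives 7.08·I_D² − 39.2·I_D + 51.5 = 0, with roots I_D = 2.15 or 3.39 mA.
The root I_D = 3.39 mA gives V_GS = -1.18 V ≤ V_t, so take I_D = 2.15 mA.
Then V_GS = 2.92 V and V_DS = V_DD − I_D(R_D+R_S) = 20 − 2.15×6 = 7.12 V.
Saturation requires V_DS ≥ V_GS − V_t = 1.82 V; 7.12 ≥ 1.82 ✓.

I_D ≈ 2.1 mA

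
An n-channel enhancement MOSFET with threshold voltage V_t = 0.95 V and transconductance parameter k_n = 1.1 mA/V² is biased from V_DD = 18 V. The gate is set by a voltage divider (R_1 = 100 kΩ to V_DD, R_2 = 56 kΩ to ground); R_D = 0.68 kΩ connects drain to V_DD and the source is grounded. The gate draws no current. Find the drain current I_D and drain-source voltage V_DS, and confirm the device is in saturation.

V_G = V_DD·R_2/(R_1+R_2) = 18×56/156 = 6.46 V. With the source grounded, V_GS = V_G = 6.46 V.
Assume saturation: I_D = (k_n/2)(V_GS − V_t)² = (1.1/2)×(6.46 − 0.95)² = 0.55×5.51² = 16.7 mA.
V_DS = V_DD − I_D·R_D = 18 − 16.7×0.68 = 6.64 V.
Saturation requires V_DS ≥ V_GS − V_t = 5.51 V; 6.64 ≥ 5.51 ✓.

I_D ≈ 17 mA, V_DS ≈ 6.6 V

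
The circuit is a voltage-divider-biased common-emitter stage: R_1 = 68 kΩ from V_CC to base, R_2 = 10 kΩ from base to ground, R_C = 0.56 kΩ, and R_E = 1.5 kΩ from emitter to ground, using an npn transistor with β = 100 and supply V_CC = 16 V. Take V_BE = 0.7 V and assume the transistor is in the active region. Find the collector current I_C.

I_C ≈ 0.84 mA

Thevenize the base divider: V_Th = V_CC·R_2/(R_1+R_2) = 16×10/78 = 2.05 V, R_Th = R_1‖R_2 = 8.72 kΩ.
Base-emitter loop: V_Th = I_B·R_Th + V_BE + (β+1)I_B·R_E, so I_B = (2.05 − 0.7) / (8.72 + 101×1.5) = 0.00843 mA.
I_C = β·I_B = 100×0.00843 = 0.843 mA, and I_E = (β+1)I_B = 0.852 mA.
V_CE = V_CC − I_C·R_C − I_E·R_E = 16 − 0.843×0.56 − 0.852×1.5 = 14.2 V.
V_CE = 14.2 V > 0.2 V confirms active-region operation.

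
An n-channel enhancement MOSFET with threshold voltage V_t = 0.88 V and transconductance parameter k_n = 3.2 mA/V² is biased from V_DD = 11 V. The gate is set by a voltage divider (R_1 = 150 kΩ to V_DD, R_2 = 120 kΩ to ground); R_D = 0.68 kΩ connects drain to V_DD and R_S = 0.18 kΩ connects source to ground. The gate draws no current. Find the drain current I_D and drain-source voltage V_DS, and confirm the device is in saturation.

V_G = V_DD·R_2/(R_1+R_2) = 11×120/270 = 4.89 V.
Assume saturation: I_D = (k_n/2)(V_GS − V_t)² with V_GS = V_G − I_D·R_S = 4.89 − 0.18·I_D.
Substituting gives 0.0518·I_D² − 3.31·I_D + 25.7 = 0, with roots I_D = 9.06 or 54.8 mA.
The root I_D = 54.8 mA gives V_GS = -4.97 V ≤ V_t, so take I_D = 9.06 mA.
Then V_GS = 3.26 V and V_DS = V_DD − I_D(R_D+R_S) = 11 − 9.06×0.86 = 3.21 V.
Saturation requires V_DS ≥ V_GS − V_t = 2.38 V; 3.21 ≥ 2.38 ✓.

I_D ≈ 9.1 mA, V_DS ≈ 3.2 V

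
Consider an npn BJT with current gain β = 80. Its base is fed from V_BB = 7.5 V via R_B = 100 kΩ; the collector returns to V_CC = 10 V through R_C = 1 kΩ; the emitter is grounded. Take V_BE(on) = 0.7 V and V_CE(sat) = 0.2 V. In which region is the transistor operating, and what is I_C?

active; I_C ≈ 5.4 mA

Assume active. Base-emitter loop: I_B = (V_BB − V_BE)/R_B = (7.5 − 0.7)/100 = 0.068 mA.
I_C = β·I_B = 80×0.068 = 5.44 mA.
V_CE = V_CC − I_C·R_C = 10 − 5.44×1 = 4.56 V > V_CE(sat), so the active-region assumption holds.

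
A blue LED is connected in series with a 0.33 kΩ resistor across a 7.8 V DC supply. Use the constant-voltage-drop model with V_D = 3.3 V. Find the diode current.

I ≈ 14 mA

KVL around the loop: 7.8 = V_D + I·R = 3.3 + I × 0.33 kΩ.
So I = (7.8 − 3.3) / 0.33 kΩ = 4.5 / 0.33 = 13.6 mA.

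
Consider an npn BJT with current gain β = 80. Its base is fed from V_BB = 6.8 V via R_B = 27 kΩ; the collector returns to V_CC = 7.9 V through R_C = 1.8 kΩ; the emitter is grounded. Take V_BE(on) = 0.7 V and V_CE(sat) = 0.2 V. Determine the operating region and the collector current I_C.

Assume active: I_B = (6.8 − 0.7)/27 = 0.226 mA, giving I_C = β·I_B = 18.1 mA.
But then V_CE = 7.9 − 18.1×1.8 = -24.6 V < V_CE(sat) = 0.2 V — impossible in the active region.
So the transistor is saturated. With V_CE = 0.2 V, I_C = (V_CC − 0.2)/R_C = 7.7/1.8 = 4.28 mA.
Check: β·I_B = 18.1 mA > I_C = 4.28 mA, confirming saturation.

saturation; I_C ≈ 4.3 mA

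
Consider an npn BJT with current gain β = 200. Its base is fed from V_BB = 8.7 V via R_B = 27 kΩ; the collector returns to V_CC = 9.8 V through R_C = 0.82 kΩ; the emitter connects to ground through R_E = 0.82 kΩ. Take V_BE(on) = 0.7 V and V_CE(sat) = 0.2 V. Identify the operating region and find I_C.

saturation; I_C ≈ 5.8 mA

Assume active: I_B = (8.7 − 0.7)/(27 + 201×0.82) = 0.0417 mA, I_C = β·I_B = 8.34 mA.
Then V_CE = 9.8 − 8.34×0.82 − 8.38×0.82 = -3.91 V < 0.2 V — the active assumption fails.
Re-solve with V_CE = 0.2 V. KCL at the emitter: V_E/R_E = (V_BB−0.7−V_E)/R_B + (V_CC−0.2−V_E)/R_C, giving V_E = 4.85 V.
I_C = (V_CC − 0.2 − V_E)/R_C = (9.6 − 4.85)/0.82 = 5.8 mA.
Check: I_B = (8 − 4.85)/27 = 0.117 mA, and β·I_B = 23.3 mA > I_C, confirming saturation.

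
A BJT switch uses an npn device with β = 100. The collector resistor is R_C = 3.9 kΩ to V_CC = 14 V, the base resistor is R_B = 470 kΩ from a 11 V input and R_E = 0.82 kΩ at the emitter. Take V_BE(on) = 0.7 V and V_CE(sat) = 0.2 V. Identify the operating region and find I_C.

active; I_C ≈ 1.9 mA

Assume active. Base-emitter loop: I_B = (V_BB − V_BE)/(R_B + (β+1)R_E) = (11 − 0.7)/(470 + 101×0.82) = 0.0186 mA.
I_C = β·I_B = 100×0.0186 = 1.86 mA.
V_CE = V_CC − I_C·R_C − I_E·R_E = 14 − 1.86×3.9 − 1.88×0.82 = 5.19 V > V_CE(sat), so the active-region assumption holds.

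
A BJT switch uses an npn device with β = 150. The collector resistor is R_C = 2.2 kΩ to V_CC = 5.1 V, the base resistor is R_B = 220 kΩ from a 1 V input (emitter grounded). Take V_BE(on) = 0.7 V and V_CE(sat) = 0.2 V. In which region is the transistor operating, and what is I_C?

Assume active. Base-emitter loop: I_B = (V_BB − V_BE)/R_B = (1 − 0.7)/220 = 0.00136 mA.
I_C = β·I_B = 150×0.00136 = 0.205 mA.
V_CE = V_CC − I_C·R_C = 5.1 − 0.205×2.2 = 4.65 V > V_CE(sat), so the active-region assumption holds.

active; I_C ≈ 0.2 mA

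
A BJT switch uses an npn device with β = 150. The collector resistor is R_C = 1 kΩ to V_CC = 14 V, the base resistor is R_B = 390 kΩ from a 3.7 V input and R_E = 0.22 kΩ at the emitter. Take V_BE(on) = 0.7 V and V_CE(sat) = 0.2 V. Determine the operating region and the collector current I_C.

Assume active. Base-emitter loop: I_B = (V_BB − V_BE)/(R_B + (β+1)R_E) = (3.7 − 0.7)/(390 + 151×0.22) = 0.00709 mA.
I_C = β·I_B = 150×0.00709 = 1.06 mA.
V_CE = V_CC − I_C·R_C − I_E·R_E = 14 − 1.06×1 − 1.07×0.22 = 12.7 V > V_CE(sat), so the active-region assumption holds.

active; I_C ≈ 1.1 mA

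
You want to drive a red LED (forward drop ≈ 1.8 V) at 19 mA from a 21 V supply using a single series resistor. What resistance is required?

R ≈ 1 kΩ

The resistor drops V_S − V_D = 21 − 1.8 = 19.2 V at 19 mA.
R = 19.2 V / 19 mA = 1.01 kΩ.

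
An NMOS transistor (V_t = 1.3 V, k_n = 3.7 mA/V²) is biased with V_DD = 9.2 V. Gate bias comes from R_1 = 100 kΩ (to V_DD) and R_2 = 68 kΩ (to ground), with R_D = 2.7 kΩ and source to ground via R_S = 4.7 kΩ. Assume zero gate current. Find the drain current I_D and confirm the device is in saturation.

V_G = V_DD·R_2/(R_1+R_2) = 9.2×68/168 = 3.72 V.
Assume saturation: I_D = (k_n/2)(V_GS − V_t)² with V_GS = V_G − I_D·R_S = 3.72 − 4.7·I_D.
Substituting gives 40.9·I_D² − 43.2·I_D + 10.9 = 0, with roots I_D = 0.415 or 0.641 mA.
The root I_D = 0.641 mA gives V_GS = 0.711 V ≤ V_t, so take I_D = 0.415 mA.
Then V_GS = 1.77 V and V_DS = V_DD − I_D(R_D+R_S) = 9.2 − 0.415×7.4 = 6.13 V.
Saturation requires V_DS ≥ V_GS − V_t = 0.474 V; 6.13 ≥ 0.474 ✓.

I_D ≈ 0.41 mA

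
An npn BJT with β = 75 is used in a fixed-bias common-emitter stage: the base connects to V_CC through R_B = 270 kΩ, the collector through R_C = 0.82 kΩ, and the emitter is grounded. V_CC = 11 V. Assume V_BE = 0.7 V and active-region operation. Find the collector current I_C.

I_C ≈ 2.9 mA

Base loop: V_CC = I_B·R_B + V_BE, so I_B = (11 − 0.7)/270 kΩ = 0.0381 mA.
In the active region I_C = β·I_B = 75 × 0.0381 = 2.86 mA.
Collector loop: V_CE = V_CC − I_C·R_C = 11 − 2.86×0.82 = 8.65 V.
Since V_CE = 8.65 V > V_CE(sat) ≈ 0.2 V, the transistor is in the active region as assumed.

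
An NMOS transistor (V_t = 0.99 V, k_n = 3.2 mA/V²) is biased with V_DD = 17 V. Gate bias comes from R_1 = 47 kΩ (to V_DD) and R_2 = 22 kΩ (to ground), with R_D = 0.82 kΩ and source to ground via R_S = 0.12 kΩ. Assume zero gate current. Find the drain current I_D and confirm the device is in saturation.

I_D ≈ 13 mA

V_G = V_DD·R_2/(R_1+R_2) = 17×22/69 = 5.42 V.
Assume saturation: I_D = (k_n/2)(V_GS − V_t)² with V_GS = V_G − I_D·R_S = 5.42 − 0.12·I_D.
Substituting gives 0.023·I_D² − 2.7·I_D + 31.4 = 0, with roots I_D = 13.1 or 104 mA.
The root I_D = 104 mA gives V_GS = -7.08 V ≤ V_t, so take I_D = 13.1 mA.
Then V_GS = 3.85 V and V_DS = V_DD − I_D(R_D+R_S) = 17 − 13.1×0.94 = 4.7 V.
Saturation requires V_DS ≥ V_GS − V_t = 2.86 V; 4.7 ≥ 2.86 ✓.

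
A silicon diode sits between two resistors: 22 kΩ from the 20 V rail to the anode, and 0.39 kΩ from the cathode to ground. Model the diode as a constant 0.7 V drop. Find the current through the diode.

I ≈ 0.86 mA

The two resistors are in series with the diode, so KVL gives 20 = I·22 + 0.7 + I·0.39.
I = (20 − 0.7) / (22 + 0.39) kΩ = 19.3 / 22.4 = 0.862 mA.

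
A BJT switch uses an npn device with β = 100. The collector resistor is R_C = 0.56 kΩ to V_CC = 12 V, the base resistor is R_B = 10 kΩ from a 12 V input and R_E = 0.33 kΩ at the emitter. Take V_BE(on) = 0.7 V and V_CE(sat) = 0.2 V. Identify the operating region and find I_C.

Assume active: I_B = (12 − 0.7)/(10 + 101×0.33) = 0.261 mA, I_C = β·I_B = 26.1 mA.
Then V_CE = 12 − 26.1×0.56 − 26.3×0.33 = -11.3 V < 0.2 V — the active assumption fails.
Re-solve with V_CE = 0.2 V. KCL at the emitter: V_E/R_E = (V_BB−0.7−V_E)/R_B + (V_CC−0.2−V_E)/R_C, giving V_E = 4.52 V.
I_C = (V_CC − 0.2 − V_E)/R_C = (11.8 − 4.52)/0.56 = 13 mA.
Check: I_B = (11.3 − 4.52)/10 = 0.678 mA, and β·I_B = 67.8 mA > I_C, confirming saturation.

saturation; I_C ≈ 13 mA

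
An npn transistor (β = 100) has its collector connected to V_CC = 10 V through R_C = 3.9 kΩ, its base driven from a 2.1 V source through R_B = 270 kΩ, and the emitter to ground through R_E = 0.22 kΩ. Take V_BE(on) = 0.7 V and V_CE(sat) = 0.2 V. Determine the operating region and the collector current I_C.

Assume active. Base-emitter loop: I_B = (V_BB − V_BE)/(R_B + (β+1)R_E) = (2.1 − 0.7)/(270 + 101×0.22) = 0.00479 mA.
I_C = β·I_B = 100×0.00479 = 0.479 mA.
V_CE = V_CC − I_C·R_C − I_E·R_E = 10 − 0.479×3.9 − 0.484×0.22 = 8.03 V > V_CE(sat), so the active-region assumption holds.

active; I_C ≈ 0.48 mA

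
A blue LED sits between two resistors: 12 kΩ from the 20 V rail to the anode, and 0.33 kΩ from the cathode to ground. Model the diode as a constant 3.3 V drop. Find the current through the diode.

I ≈ 1.4 mA

The two resistors are in series with the diode, so KVL gives 20 = I·12 + 3.3 + I·0.33.
I = (20 − 3.3) / (12 + 0.33) kΩ = 16.7 / 12.3 = 1.35 mA.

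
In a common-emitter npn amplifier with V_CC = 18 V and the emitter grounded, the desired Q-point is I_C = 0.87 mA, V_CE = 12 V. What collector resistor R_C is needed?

R_C ≈ 6.9 kΩ

Collector loop: V_CC = I_C·R_C + V_CE.
R_C = (V_CC − V_CE)/I_C = (18 − 12)/0.87 = 6.9 kΩ.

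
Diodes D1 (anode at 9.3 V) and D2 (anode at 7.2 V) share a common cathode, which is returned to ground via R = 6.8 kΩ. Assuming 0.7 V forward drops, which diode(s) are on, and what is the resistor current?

Assume both conduct. Then node N would need to be at both 9.3−0.7 = 8.6 V and 7.2−0.7 = 6.5 V, which is impossible.
Assume only D1 conducts: V_N = 9.3 − 0.7 = 8.6 V, so I_R = 8.6/6.8 = 1.26 mA.
Check D2: its anode-to-cathode voltage is 7.2 − 8.6 = -1.4 V < 0.7 V, so it is off. The assumption is consistent.

Only D1 conducts; I_R ≈ 1.3 mA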